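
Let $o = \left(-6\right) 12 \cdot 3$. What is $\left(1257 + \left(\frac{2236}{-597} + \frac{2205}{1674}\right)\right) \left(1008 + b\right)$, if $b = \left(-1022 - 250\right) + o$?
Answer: $- \frac{3714937680}{6169} \approx -6.0219 \cdot 10^{5}$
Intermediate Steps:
$o = -216$ ($o = \left(-72\right) 3 = -216$)
$b = -1488$ ($b = \left(-1022 - 250\right) - 216 = -1272 - 216 = -1488$)
$\left(1257 + \left(\frac{2236}{-597} + \frac{2205}{1674}\right)\right) \left(1008 + b\right) = \left(1257 + \left(\frac{2236}{-597} + \frac{2205}{1674}\right)\right) \left(1008 - 1488\right) = \left(1257 + \left(2236 \left(- \frac{1}{597}\right) + 2205 \cdot \frac{1}{1674}\right)\right) \left(-480\right) = \left(1257 + \left(- \frac{2236}{597} + \frac{245}{186}\right)\right) \left(-480\right) = \left(1257 - \frac{29959}{12338}\right) \left(-480\right) = \frac{15478907}{12338} \left(-480\right) = - \frac{3714937680}{6169}$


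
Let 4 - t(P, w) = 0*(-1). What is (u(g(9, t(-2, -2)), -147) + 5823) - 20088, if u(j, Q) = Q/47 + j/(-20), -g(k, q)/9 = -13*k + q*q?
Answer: -13454763/940 ≈ -14314.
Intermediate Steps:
t(P, w) = 4 (t(P, w) = 4 - 0*(-1) = 4 - 1*0 = 4 + 0 = 4)
g(k, q) = -9*q**2 + 117*k (g(k, q) = -9*(-13*k + q*q) = -9*(-13*k + q**2) = -9*(q**2 - 13*k) = -9*q**2 + 117*k)
u(j, Q) = -j/20 + Q/47 (u(j, Q) = Q*(1/47) + j*(-1/20) = Q/47 - j/20 = -j/20 + Q/47)
(u(g(9, t(-2, -2)), -147) + 5823) - 20088 = ((-(-9*4**2 + 117*9)/20 + (1/47)*(-147)) + 5823) - 20088 = ((-(-9*16 + 1053)/20 - 147/47) + 5823) - 20088 = ((-(-144 + 1053)/20 - 147/47) + 5823) - 20088 = ((-1/20*909 - 147/47) + 5823) - 20088 = ((-909/20 - 147/47) + 5823) - 20088 = (-45663/940 + 5823) - 20088 = 5427957/940 - 20088 = -13454763/940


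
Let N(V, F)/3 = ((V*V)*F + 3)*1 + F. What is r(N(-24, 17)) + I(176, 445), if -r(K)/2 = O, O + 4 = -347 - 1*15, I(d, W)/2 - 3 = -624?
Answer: -510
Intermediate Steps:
I(d, W) = -1242 (I(d, W) = 6 + 2*(-624) = 6 - 1248 = -1242)
N(V, F) = 9 + 3*F + 3*F*V² (N(V, F) = 3*(((V*V)*F + 3)*1 + F) = 3*((V²*F + 3)*1 + F) = 3*((F*V² + 3)*1 + F) = 3*((3 + F*V²)*1 + F) = 3*((3 + F*V²) + F) = 3*(3 + F + F*V²) = 9 + 3*F + 3*F*V²)
O = -366 (O = -4 + (-347 - 1*15) = -4 + (-347 - 15) = -4 - 362 = -366)
r(K) = 732 (r(K) = -2*(-366) = 732)
r(N(-24, 17)) + I(176, 445) = 732 - 1242 = -510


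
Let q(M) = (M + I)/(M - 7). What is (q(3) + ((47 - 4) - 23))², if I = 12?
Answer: 4225/16 ≈ 264.06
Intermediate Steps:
q(M) = (12 + M)/(-7 + M) (q(M) = (M + 12)/(M - 7) = (12 + M)/(-7 + M))
(q(3) + ((47 - 4) - 23))² = ((12 + 3)/(-7 + 3) + ((47 - 4) - 23))² = (15/(-4) + (43 - 23))² = (-¼*15 + 20)² = (-15/4 + 20)² = (65/4)² = 4225/16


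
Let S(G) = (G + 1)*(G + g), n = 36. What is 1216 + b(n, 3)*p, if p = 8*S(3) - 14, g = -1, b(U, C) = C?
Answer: 1366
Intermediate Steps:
S(G) = (1 + G)*(-1 + G) (S(G) = (G + 1)*(G - 1) = (1 + G)*(-1 + G))
p = 50 (p = 8*(-1 + 3²) - 14 = 8*(-1 + 9) - 14 = 8*8 - 14 = 64 - 14 = 50)
1216 + b(n, 3)*p = 1216 + 3*50 = 1216 + 150 = 1366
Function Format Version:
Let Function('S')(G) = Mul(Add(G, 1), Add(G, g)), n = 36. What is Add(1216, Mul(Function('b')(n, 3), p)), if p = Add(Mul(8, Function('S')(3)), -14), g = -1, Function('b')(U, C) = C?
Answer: 1366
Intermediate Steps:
Function('S')(G) = Mul(Add(1, G), Add(-1, G)) (Function('S')(G) = Mul(Add(G, 1), Add(G, -1)) = Mul(Add(1, G), Add(-1, G)))
p = 50 (p = Add(Mul(8, Add(-1, Pow(3, 2))), -14) = Add(Mul(8, Add(-1, 9)), -14) = Add(Mul(8, 8), -14) = Add(64, -14) = 50)
Add(1216, Mul(Function('b')(n, 3), p)) = Add(1216, Mul(3, 50)) = Add(1216, 150) = 1366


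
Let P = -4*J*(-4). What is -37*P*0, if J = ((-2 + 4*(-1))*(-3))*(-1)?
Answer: 0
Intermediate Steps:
J = -18 (J = ((-2 - 4)*(-3))*(-1) = -6*(-3)*(-1) = 18*(-1) = -18)
P = -288 (P = -4*(-18)*(-4) = 72*(-4) = -288)
-37*P*0 = -37*(-288)*0 = 10656*0 = 0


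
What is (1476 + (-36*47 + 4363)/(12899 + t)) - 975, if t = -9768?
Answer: 1571302/3131 ≈ 501.85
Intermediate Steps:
(1476 + (-36*47 + 4363)/(12899 + t)) - 975 = (1476 + (-36*47 + 4363)/(12899 - 9768)) - 975 = (1476 + (-1692 + 4363)/3131) - 975 = (1476 + 2671*(1/3131)) - 975 = (1476 + 2671/3131) - 975 = 4624027/3131 - 975 = 1571302/3131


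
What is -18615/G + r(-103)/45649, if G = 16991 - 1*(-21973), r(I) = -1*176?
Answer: -87939/182596 ≈ -0.48160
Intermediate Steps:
r(I) = -176
G = 38964 (G = 16991 + 21973 = 38964)
-18615/G + r(-103)/45649 = -18615/38964 - 176/45649 = -18615*1/38964 - 176*1/45649 = -365/764 - 176/45649 = -87939/182596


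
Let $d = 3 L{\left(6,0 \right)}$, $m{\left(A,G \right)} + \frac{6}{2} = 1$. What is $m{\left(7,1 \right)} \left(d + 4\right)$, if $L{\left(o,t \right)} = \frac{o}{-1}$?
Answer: $28$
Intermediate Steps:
$m{\left(A,G \right)} = -2$ ($m{\left(A,G \right)} = -3 + 1 = -2$)
$L{\left(o,t \right)} = - o$ ($L{\left(o,t \right)} = o \left(-1\right) = - o$)
$d = -18$ ($d = 3 \left(\left(-1\right) 6\right) = 3 \left(-6\right) = -18$)
$m{\left(7,1 \right)} \left(d + 4\right) = - 2 \left(-18 + 4\right) = \left(-2\right) \left(-14\right) = 28$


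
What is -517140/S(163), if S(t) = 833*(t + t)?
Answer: -15210/7987 ≈ -1.9043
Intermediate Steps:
S(t) = 1666*t (S(t) = 833*(2*t) = 1666*t)
-517140/S(163) = -517140/(1666*163) = -517140/271558 = -517140*1/271558 = -15210/7987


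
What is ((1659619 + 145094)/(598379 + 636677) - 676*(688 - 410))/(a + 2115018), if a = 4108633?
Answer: -232099799255/7686557509456 ≈ -0.030196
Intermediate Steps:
((1659619 + 145094)/(598379 + 636677) - 676*(688 - 410))/(a + 2115018) = ((1659619 + 145094)/(598379 + 636677) - 676*(688 - 410))/(4108633 + 2115018) = (1804713/1235056 - 676*278)/6223651 = (1804713*(1/1235056) - 187928)*(1/6223651) = (1804713/1235056 - 187928)*(1/6223651) = -232099799255/1235056*1/6223651 = -232099799255/7686557509456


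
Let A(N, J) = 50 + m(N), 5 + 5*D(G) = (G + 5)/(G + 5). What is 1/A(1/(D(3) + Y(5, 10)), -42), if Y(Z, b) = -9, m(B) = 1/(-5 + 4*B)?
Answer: 265/13201 ≈ 0.020074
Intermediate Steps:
D(G) = -⅘ (D(G) = -1 + ((G + 5)/(G + 5))/5 = -1 + ((5 + G)/(5 + G))/5 = -1 + (⅕)*1 = -1 + ⅕ = -⅘)
A(N, J) = 50 + 1/(-5 + 4*N)
1/A(1/(D(3) + Y(5, 10)), -42) = 1/((-249 + 200/(-⅘ - 9))/(-5 + 4/(-⅘ - 9))) = 1/((-249 + 200/(-49/5))/(-5 + 4/(-49/5))) = 1/((-249 + 200*(-5/49))/(-5 + 4*(-5/49))) = 1/((-249 - 1000/49)/(-5 - 20/49)) = 1/(-13201/49/(-265/49)) = 1/(-49/265*(-13201/49)) = 1/(13201/265) = 265/13201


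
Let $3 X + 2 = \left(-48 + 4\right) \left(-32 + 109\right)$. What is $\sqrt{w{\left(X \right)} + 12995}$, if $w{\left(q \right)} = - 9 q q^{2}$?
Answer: $\sqrt{12986085995} \approx 1.1396 \cdot 10^{5}$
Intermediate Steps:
$X = -1130$ ($X = - \frac{2}{3} + \frac{\left(-48 + 4\right) \left(-32 + 109\right)}{3} = - \frac{2}{3} + \frac{\left(-44\right) 77}{3} = - \frac{2}{3} + \frac{1}{3} \left(-3388\right) = - \frac{2}{3} - \frac{3388}{3} = -1130$)
$w{\left(q \right)} = - 9 q^{3}$
$\sqrt{w{\left(X \right)} + 12995} = \sqrt{- 9 \left(-1130\right)^{3} + 12995} = \sqrt{\left(-9\right) \left(-1442897000\right) + 12995} = \sqrt{12986073000 + 12995} = \sqrt{12986085995}$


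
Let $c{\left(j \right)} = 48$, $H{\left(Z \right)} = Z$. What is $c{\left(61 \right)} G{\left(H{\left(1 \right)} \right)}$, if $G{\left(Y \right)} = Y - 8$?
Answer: $-336$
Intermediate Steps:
$G{\left(Y \right)} = -8 + Y$
$c{\left(61 \right)} G{\left(H{\left(1 \right)} \right)} = 48 \left(-8 + 1\right) = 48 \left(-7\right) = -336$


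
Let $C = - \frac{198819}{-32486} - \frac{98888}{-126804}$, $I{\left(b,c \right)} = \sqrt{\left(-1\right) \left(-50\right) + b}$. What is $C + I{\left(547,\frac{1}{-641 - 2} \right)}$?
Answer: $\frac{7105880011}{1029838686} + \sqrt{597} \approx 31.334$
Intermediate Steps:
$I{\left(b,c \right)} = \sqrt{50 + b}$
$C = \frac{7105880011}{1029838686}$ ($C = \left(-198819\right) \left(- \frac{1}{32486}\right) - - \frac{24722}{31701} = \frac{198819}{32486} + \frac{24722}{31701} = \frac{7105880011}{1029838686} \approx 6.9$)
$C + I{\left(547,\frac{1}{-641 - 2} \right)} = \frac{7105880011}{1029838686} + \sqrt{50 + 547} = \frac{7105880011}{1029838686} + \sqrt{597}$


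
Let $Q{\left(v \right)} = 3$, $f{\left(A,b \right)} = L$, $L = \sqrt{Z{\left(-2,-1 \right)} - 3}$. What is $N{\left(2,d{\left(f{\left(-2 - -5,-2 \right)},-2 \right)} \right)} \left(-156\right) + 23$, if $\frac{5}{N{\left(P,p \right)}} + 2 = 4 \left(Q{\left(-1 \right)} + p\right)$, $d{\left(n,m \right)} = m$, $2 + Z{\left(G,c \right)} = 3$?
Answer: $-367$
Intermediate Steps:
$Z{\left(G,c \right)} = 1$ ($Z{\left(G,c \right)} = -2 + 3 = 1$)
$L = i \sqrt{2}$ ($L = \sqrt{1 - 3} = \sqrt{-2} = i \sqrt{2} \approx 1.4142 i$)
$f{\left(A,b \right)} = i \sqrt{2}$
$N{\left(P,p \right)} = \frac{5}{10 + 4 p}$ ($N{\left(P,p \right)} = \frac{5}{-2 + 4 \left(3 + p\right)} = \frac{5}{-2 + \left(12 + 4 p\right)} = \frac{5}{10 + 4 p}$)
$N{\left(2,d{\left(f{\left(-2 - -5,-2 \right)},-2 \right)} \right)} \left(-156\right) + 23 = \frac{5}{2 \left(5 + 2 \left(-2\right)\right)} \left(-156\right) + 23 = \frac{5}{2 \left(5 - 4\right)} \left(-156\right) + 23 = \frac{5}{2 \cdot 1} \left(-156\right) + 23 = \frac{5}{2} \cdot 1 \left(-156\right) + 23 = \frac{5}{2} \left(-156\right) + 23 = -390 + 23 = -367$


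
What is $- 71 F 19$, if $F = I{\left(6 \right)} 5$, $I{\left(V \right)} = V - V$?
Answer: $0$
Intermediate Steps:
$I{\left(V \right)} = 0$
$F = 0$ ($F = 0 \cdot 5 = 0$)
$- 71 F 19 = \left(-71\right) 0 \cdot 19 = 0 \cdot 19 = 0$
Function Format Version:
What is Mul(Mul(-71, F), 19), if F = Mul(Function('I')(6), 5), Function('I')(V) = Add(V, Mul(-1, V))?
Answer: 0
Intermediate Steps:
Function('I')(V) = 0
F = 0 (F = Mul(0, 5) = 0)
Mul(Mul(-71, F), 19) = Mul(Mul(-71, 0), 19) = Mul(0, 19) = 0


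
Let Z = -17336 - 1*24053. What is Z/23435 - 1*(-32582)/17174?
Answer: 26372242/201236345 ≈ 0.13105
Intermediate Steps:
Z = -41389 (Z = -17336 - 24053 = -41389)
Z/23435 - 1*(-32582)/17174 = -41389/23435 - 1*(-32582)/17174 = -41389*1/23435 + 32582*(1/17174) = -41389/23435 + 16291/8587 = 26372242/201236345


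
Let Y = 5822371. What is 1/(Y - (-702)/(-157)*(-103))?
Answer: 157/914184553 ≈ 1.7174e-7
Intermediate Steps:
1/(Y - (-702)/(-157)*(-103)) = 1/(5822371 - (-702)/(-157)*(-103)) = 1/(5822371 - (-702)*(-1)/157*(-103)) = 1/(5822371 - 6*117/157*(-103)) = 1/(5822371 - 702/157*(-103)) = 1/(5822371 + 72306/157) = 1/(914184553/157) = 157/914184553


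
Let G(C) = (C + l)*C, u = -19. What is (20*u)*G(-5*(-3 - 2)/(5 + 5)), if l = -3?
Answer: 475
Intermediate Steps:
G(C) = C*(-3 + C) (G(C) = (C - 3)*C = (-3 + C)*C = C*(-3 + C))
(20*u)*G(-5*(-3 - 2)/(5 + 5)) = (20*(-19))*((-5*(-3 - 2)/(5 + 5))*(-3 - 5*(-3 - 2)/(5 + 5))) = -380*(-(-25)/10)*(-3 - (-25)/10) = -380*(-5*(-½))*(-3 - 5*(-½)) = -950*(-3 + 5/2) = -950*(-1)/2 = -380*(-5/4) = 475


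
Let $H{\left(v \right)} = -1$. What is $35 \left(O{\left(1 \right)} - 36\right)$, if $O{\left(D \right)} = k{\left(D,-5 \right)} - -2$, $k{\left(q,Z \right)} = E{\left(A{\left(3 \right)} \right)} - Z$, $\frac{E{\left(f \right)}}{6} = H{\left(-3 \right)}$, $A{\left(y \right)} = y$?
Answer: $-1225$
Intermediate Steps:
$E{\left(f \right)} = -6$ ($E{\left(f \right)} = 6 \left(-1\right) = -6$)
$k{\left(q,Z \right)} = -6 - Z$
$O{\left(D \right)} = 1$ ($O{\left(D \right)} = \left(-6 - -5\right) - -2 = \left(-6 + 5\right) + 2 = -1 + 2 = 1$)
$35 \left(O{\left(1 \right)} - 36\right) = 35 \left(1 - 36\right) = 35 \left(-35\right) = -1225$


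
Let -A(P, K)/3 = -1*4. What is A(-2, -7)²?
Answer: 144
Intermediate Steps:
A(P, K) = 12 (A(P, K) = -(-3)*4 = -3*(-4) = 12)
A(-2, -7)² = 12² = 144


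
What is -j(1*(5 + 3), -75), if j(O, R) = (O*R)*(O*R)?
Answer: -360000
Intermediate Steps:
j(O, R) = O²*R²
-j(1*(5 + 3), -75) = -(1*(5 + 3))²*(-75)² = -(1*8)²*5625 = -8²*5625 = -64*5625 = -1*360000 = -360000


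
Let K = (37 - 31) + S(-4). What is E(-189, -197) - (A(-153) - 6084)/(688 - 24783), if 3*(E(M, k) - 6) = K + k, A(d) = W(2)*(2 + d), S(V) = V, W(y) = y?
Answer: -1427991/24095 ≈ -59.265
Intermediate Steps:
K = 2 (K = (37 - 31) - 4 = 6 - 4 = 2)
A(d) = 4 + 2*d (A(d) = 2*(2 + d) = 4 + 2*d)
E(M, k) = 20/3 + k/3 (E(M, k) = 6 + (2 + k)/3 = 6 + (2/3 + k/3) = 20/3 + k/3)
E(-189, -197) - (A(-153) - 6084)/(688 - 24783) = (20/3 + (1/3)*(-197)) - ((4 + 2*(-153)) - 6084)/(688 - 24783) = (20/3 - 197/3) - ((4 - 306) - 6084)/(-24095) = -59 - (-302 - 6084)*(-1)/24095 = -59 - (-6386)*(-1)/24095 = -59 - 1*6386/24095 = -59 - 6386/24095 = -1427991/24095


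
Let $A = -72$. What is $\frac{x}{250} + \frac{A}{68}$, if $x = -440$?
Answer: $- \frac{1198}{425} \approx -2.8188$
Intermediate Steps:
$\frac{x}{250} + \frac{A}{68} = - \frac{440}{250} - \frac{72}{68} = \left(-440\right) \frac{1}{250} - \frac{18}{17} = - \frac{44}{25} - \frac{18}{17} = - \frac{1198}{425}$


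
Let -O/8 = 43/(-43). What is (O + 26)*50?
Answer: 1700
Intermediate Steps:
O = 8 (O = -344/(-43) = -344*(-1)/43 = -8*(-1) = 8)
(O + 26)*50 = (8 + 26)*50 = 34*50 = 1700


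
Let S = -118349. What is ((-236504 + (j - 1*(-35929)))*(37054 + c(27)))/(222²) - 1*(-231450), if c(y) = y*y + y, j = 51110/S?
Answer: 226225576378675/2916356058 ≈ 77571.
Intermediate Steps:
j = -51110/118349 (j = 51110/(-118349) = 51110*(-1/118349) = -51110/118349 ≈ -0.43186)
c(y) = y + y² (c(y) = y² + y = y + y²)
((-236504 + (j - 1*(-35929)))*(37054 + c(27)))/(222²) - 1*(-231450) = ((-236504 + (-51110/118349 - 1*(-35929)))*(37054 + 27*(1 + 27)))/(222²) - 1*(-231450) = ((-236504 + (-51110/118349 + 35929))*(37054 + 27*28))/49284 + 231450 = ((-236504 + 4252110111/118349)*(37054 + 756))*(1/49284) + 231450 = -23737901785/118349*37810*(1/49284) + 231450 = -897530066490850/118349*1/49284 + 231450 = -448765033245425/2916356058 + 231450 = 226225576378675/2916356058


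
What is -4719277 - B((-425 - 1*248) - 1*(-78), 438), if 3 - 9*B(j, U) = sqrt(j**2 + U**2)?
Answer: -14157832/3 + sqrt(545869)/9 ≈ -4.7192e+6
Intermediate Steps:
B(j, U) = 1/3 - sqrt(U**2 + j**2)/9 (B(j, U) = 1/3 - sqrt(j**2 + U**2)/9 = 1/3 - sqrt(U**2 + j**2)/9)
-4719277 - B((-425 - 1*248) - 1*(-78), 438) = -4719277 - (1/3 - sqrt(438**2 + ((-425 - 1*248) - 1*(-78))**2)/9) = -4719277 - (1/3 - sqrt(191844 + ((-425 - 248) + 78)**2)/9) = -4719277 - (1/3 - sqrt(191844 + (-673 + 78)**2)/9) = -4719277 - (1/3 - sqrt(191844 + (-595)**2)/9) = -4719277 - (1/3 - sqrt(191844 + 354025)/9) = -4719277 - (1/3 - sqrt(545869)/9) = -4719277 + (-1/3 + sqrt(545869)/9) = -14157832/3 + sqrt(545869)/9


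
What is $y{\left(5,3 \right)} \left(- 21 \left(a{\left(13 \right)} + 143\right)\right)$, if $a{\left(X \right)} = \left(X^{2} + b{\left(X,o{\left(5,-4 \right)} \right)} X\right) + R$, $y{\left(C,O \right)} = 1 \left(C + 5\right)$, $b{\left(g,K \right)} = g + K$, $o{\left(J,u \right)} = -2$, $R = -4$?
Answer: $-94710$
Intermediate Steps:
$b{\left(g,K \right)} = K + g$
$y{\left(C,O \right)} = 5 + C$ ($y{\left(C,O \right)} = 1 \left(5 + C\right) = 5 + C$)
$a{\left(X \right)} = -4 + X^{2} + X \left(-2 + X\right)$ ($a{\left(X \right)} = \left(X^{2} + \left(-2 + X\right) X\right) - 4 = \left(X^{2} + X \left(-2 + X\right)\right) - 4 = -4 + X^{2} + X \left(-2 + X\right)$)
$y{\left(5,3 \right)} \left(- 21 \left(a{\left(13 \right)} + 143\right)\right) = \left(5 + 5\right) \left(- 21 \left(\left(-4 - 26 + 2 \cdot 13^{2}\right) + 143\right)\right) = 10 \left(- 21 \left(\left(-4 - 26 + 2 \cdot 169\right) + 143\right)\right) = 10 \left(- 21 \left(\left(-4 - 26 + 338\right) + 143\right)\right) = 10 \left(- 21 \left(308 + 143\right)\right) = 10 \left(\left(-21\right) 451\right) = 10 \left(-9471\right) = -94710$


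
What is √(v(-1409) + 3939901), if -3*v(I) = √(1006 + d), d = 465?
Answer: √(35459109 - 3*√1471)/3 ≈ 1984.9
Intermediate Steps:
v(I) = -√1471/3 (v(I) = -√(1006 + 465)/3 = -√1471/3)
√(v(-1409) + 3939901) = √(-√1471/3 + 3939901) = √(3939901 - √1471/3)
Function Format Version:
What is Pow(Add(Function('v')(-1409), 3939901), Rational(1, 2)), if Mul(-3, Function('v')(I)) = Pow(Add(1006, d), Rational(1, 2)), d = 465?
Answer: Mul(Rational(1, 3), Pow(Add(35459109, Mul(-3, Pow(1471, Rational(1, 2)))), Rational(1, 2))) ≈ 1984.9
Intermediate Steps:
Function('v')(I) = Mul(Rational(-1, 3), Pow(1471, Rational(1, 2))) (Function('v')(I) = Mul(Rational(-1, 3), Pow(Add(1006, 465), Rational(1, 2))) = Mul(Rational(-1, 3), Pow(1471, Rational(1, 2))))
Pow(Add(Function('v')(-1409), 3939901), Rational(1, 2)) = Pow(Add(Mul(Rational(-1, 3), Pow(1471, Rational(1, 2))), 3939901), Rational(1, 2)) = Pow(Add(3939901, Mul(Rational(-1, 3), Pow(1471, Rational(1, 2)))), Rational(1, 2))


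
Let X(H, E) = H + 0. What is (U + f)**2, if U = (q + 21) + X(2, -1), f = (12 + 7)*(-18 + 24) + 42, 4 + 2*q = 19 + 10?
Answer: 146689/4 ≈ 36672.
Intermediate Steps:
X(H, E) = H
q = 25/2 (q = -2 + (19 + 10)/2 = -2 + (1/2)*29 = -2 + 29/2 = 25/2 ≈ 12.500)
f = 156 (f = 19*6 + 42 = 114 + 42 = 156)
U = 71/2 (U = (25/2 + 21) + 2 = 67/2 + 2 = 71/2 ≈ 35.500)
(U + f)**2 = (71/2 + 156)**2 = (383/2)**2 = 146689/4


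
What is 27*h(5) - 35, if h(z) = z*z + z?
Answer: 775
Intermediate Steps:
h(z) = z + z**2 (h(z) = z**2 + z = z + z**2)
27*h(5) - 35 = 27*(5*(1 + 5)) - 35 = 27*(5*6) - 35 = 27*30 - 35 = 810 - 35 = 775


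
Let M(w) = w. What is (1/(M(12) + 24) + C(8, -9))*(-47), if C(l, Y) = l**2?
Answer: -108335/36 ≈ -3009.3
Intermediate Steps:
(1/(M(12) + 24) + C(8, -9))*(-47) = (1/(12 + 24) + 8**2)*(-47) = (1/36 + 64)*(-47) = (2305/36)*(-47) = -108335/36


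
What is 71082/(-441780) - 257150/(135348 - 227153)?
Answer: 3569268133/1351920430 ≈ 2.6401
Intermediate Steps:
71082/(-441780) - 257150/(135348 - 227153) = 71082*(-1/441780) - 257150/(-91805) = -11847/73630 - 257150*(-1/91805) = -11847/73630 + 51430/18361 = 3569268133/1351920430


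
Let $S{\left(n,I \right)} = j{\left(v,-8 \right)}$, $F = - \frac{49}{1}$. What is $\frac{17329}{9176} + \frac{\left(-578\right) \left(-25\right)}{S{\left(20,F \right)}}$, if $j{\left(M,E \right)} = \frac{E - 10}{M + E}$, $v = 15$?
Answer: $- \frac{14965169}{2664} \approx -5617.6$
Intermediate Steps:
$F = -49$ ($F = \left(-49\right) 1 = -49$)
$j{\left(M,E \right)} = \frac{-10 + E}{E + M}$
$S{\left(n,I \right)} = - \frac{18}{7}$ ($S{\left(n,I \right)} = \frac{-10 - 8}{-8 + 15} = \frac{1}{7} \left(-18\right) = - \frac{18}{7}$)
$\frac{17329}{9176} + \frac{\left(-578\right) \left(-25\right)}{S{\left(20,F \right)}} = \frac{17329}{9176} + \frac{\left(-578\right) \left(-25\right)}{- \frac{18}{7}} = 17329 \cdot \frac{1}{9176} + 14450 \left(- \frac{7}{18}\right) = \frac{559}{296} - \frac{50575}{9} = - \frac{14965169}{2664}$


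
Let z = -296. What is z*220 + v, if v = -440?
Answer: -65560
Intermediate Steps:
z*220 + v = -296*220 - 440 = -65120 - 440 = -65560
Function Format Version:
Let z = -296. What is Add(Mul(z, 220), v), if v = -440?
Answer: -65560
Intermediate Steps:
Add(Mul(z, 220), v) = Add(Mul(-296, 220), -440) = Add(-65120, -440) = -65560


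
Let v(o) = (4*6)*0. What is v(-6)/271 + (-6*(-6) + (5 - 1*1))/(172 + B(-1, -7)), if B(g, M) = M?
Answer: 8/33 ≈ 0.24242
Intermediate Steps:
v(o) = 0 (v(o) = 24*0 = 0)
v(-6)/271 + (-6*(-6) + (5 - 1*1))/(172 + B(-1, -7)) = 0/271 + (-6*(-6) + (5 - 1*1))/(172 - 7) = 0*(1/271) + (36 + (5 - 1))/165 = 0 + (36 + 4)*(1/165) = 0 + 40*(1/165) = 0 + 8/33 = 8/33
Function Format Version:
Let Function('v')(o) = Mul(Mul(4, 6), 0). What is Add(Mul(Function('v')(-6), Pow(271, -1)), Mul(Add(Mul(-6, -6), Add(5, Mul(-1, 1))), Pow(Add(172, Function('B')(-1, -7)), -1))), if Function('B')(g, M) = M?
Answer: Rational(8, 33) ≈ 0.24242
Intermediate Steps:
Function('v')(o) = 0 (Function('v')(o) = Mul(24, 0) = 0)
Add(Mul(Function('v')(-6), Pow(271, -1)), Mul(Add(Mul(-6, -6), Add(5, Mul(-1, 1))), Pow(Add(172, Function('B')(-1, -7)), -1))) = Add(Mul(0, Pow(271, -1)), Mul(Add(Mul(-6, -6), Add(5, Mul(-1, 1))), Pow(Add(172, -7), -1))) = Add(Mul(0, Rational(1, 271)), Mul(Add(36, Add(5, -1)), Pow(165, -1))) = Add(0, Mul(Add(36, 4), Rational(1, 165))) = Add(0, Mul(40, Rational(1, 165))) = Add(0, Rational(8, 33)) = Rational(8, 33)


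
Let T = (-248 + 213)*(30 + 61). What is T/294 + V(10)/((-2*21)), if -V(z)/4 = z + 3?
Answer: -403/42 ≈ -9.5952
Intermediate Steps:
T = -3185 (T = -35*91 = -3185)
V(z) = -12 - 4*z (V(z) = -4*(z + 3) = -4*(3 + z) = -12 - 4*z)
T/294 + V(10)/((-2*21)) = -3185/294 + (-12 - 4*10)/((-2*21)) = -3185*1/294 + (-12 - 40)/(-42) = -65/6 - 52*(-1/42) = -65/6 + 26/21 = -403/42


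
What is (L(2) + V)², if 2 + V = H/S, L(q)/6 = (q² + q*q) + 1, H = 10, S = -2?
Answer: 2209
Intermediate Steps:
L(q) = 6 + 12*q² (L(q) = 6*((q² + q*q) + 1) = 6*((q² + q²) + 1) = 6*(2*q² + 1) = 6*(1 + 2*q²) = 6 + 12*q²)
V = -7 (V = -2 + 10/(-2) = -2 + 10*(-½) = -2 - 5 = -7)
(L(2) + V)² = ((6 + 12*2²) - 7)² = ((6 + 12*4) - 7)² = ((6 + 48) - 7)² = (54 - 7)² = 47² = 2209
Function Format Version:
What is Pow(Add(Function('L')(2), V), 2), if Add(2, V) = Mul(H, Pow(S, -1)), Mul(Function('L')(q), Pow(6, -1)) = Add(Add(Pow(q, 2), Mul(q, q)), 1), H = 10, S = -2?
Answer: 2209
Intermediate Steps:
Function('L')(q) = Add(6, Mul(12, Pow(q, 2))) (Function('L')(q) = Mul(6, Add(Add(Pow(q, 2), Mul(q, q)), 1)) = Mul(6, Add(Add(Pow(q, 2), Pow(q, 2)), 1)) = Mul(6, Add(Mul(2, Pow(q, 2)), 1)) = Mul(6, Add(1, Mul(2, Pow(q, 2)))) = Add(6, Mul(12, Pow(q, 2))))
V = -7 (V = Add(-2, Mul(10, Pow(-2, -1))) = Add(-2, Mul(10, Rational(-1, 2))) = Add(-2, -5) = -7)
Pow(Add(Function('L')(2), V), 2) = Pow(Add(Add(6, Mul(12, Pow(2, 2))), -7), 2) = Pow(Add(Add(6, Mul(12, 4)), -7), 2) = Pow(Add(Add(6, 48), -7), 2) = Pow(Add(54, -7), 2) = Pow(47, 2) = 2209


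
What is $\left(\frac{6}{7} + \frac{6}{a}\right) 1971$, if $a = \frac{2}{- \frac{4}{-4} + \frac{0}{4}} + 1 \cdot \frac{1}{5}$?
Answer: $\frac{543996}{77} \approx 7064.9$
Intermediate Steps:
$a = \frac{11}{5}$ ($a = \frac{2}{\left(-4\right) \left(- \frac{1}{4}\right) + 0 \cdot \frac{1}{4}} + 1 \cdot \frac{1}{5} = \frac{2}{1 + 0} + \frac{1}{5} = \frac{2}{1} + \frac{1}{5} = 2 \cdot 1 + \frac{1}{5} = 2 + \frac{1}{5} = \frac{11}{5} \approx 2.2$)
$\left(\frac{6}{7} + \frac{6}{a}\right) 1971 = \left(\frac{6}{7} + \frac{6}{\frac{11}{5}}\right) 1971 = \left(6 \cdot \frac{1}{7} + 6 \cdot \frac{5}{11}\right) 1971 = \left(\frac{6}{7} + \frac{30}{11}\right) 1971 = \frac{276}{77} \cdot 1971 = \frac{543996}{77}$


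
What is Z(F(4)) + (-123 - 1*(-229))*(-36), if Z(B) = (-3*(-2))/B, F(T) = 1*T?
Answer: -7629/2 ≈ -3814.5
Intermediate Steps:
F(T) = T
Z(B) = 6/B
Z(F(4)) + (-123 - 1*(-229))*(-36) = 6/4 + (-123 - 1*(-229))*(-36) = 6*(¼) + (-123 + 229)*(-36) = 3/2 + 106*(-36) = 3/2 - 3816 = -7629/2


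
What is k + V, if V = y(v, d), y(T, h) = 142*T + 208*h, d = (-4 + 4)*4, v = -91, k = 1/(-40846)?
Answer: -527812013/40846 ≈ -12922.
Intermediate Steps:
k = -1/40846 ≈ -2.4482e-5
d = 0 (d = 0*4 = 0)
V = -12922 (V = 142*(-91) + 208*0 = -12922 + 0 = -12922)
k + V = -1/40846 - 12922 = -527812013/40846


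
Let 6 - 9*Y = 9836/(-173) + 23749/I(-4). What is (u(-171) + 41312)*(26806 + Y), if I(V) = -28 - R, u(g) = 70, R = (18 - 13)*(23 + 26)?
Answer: 52423004262310/47229 ≈ 1.1100e+9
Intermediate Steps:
R = 245 (R = 5*49 = 245)
I(V) = -273 (I(V) = -28 - 1*245 = -28 - 245 = -273)
Y = 7077179/425061 (Y = ⅔ - (9836/(-173) + 23749/(-273))/9 = ⅔ - (9836*(-1/173) + 23749*(-1/273))/9 = ⅔ - (-9836/173 - 23749/273)/9 = ⅔ - ⅑*(-6793805/47229) = ⅔ + 6793805/425061 = 7077179/425061 ≈ 16.650)
(u(-171) + 41312)*(26806 + Y) = (70 + 41312)*(26806 + 7077179/425061) = 41382*(11401262345/425061) = 52423004262310/47229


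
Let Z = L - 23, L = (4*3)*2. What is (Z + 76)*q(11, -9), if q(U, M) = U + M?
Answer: 154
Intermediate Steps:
L = 24 (L = 12*2 = 24)
Z = 1 (Z = 24 - 23 = 1)
q(U, M) = M + U
(Z + 76)*q(11, -9) = (1 + 76)*(-9 + 11) = 77*2 = 154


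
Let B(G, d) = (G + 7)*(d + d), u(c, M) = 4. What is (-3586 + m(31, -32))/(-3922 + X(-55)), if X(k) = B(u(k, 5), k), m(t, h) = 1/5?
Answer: 17929/25660 ≈ 0.69871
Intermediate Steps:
m(t, h) = ⅕
B(G, d) = 2*d*(7 + G) (B(G, d) = (7 + G)*(2*d) = 2*d*(7 + G))
X(k) = 22*k (X(k) = 2*k*(7 + 4) = 2*k*11 = 22*k)
(-3586 + m(31, -32))/(-3922 + X(-55)) = (-3586 + ⅕)/(-3922 + 22*(-55)) = -17929/(5*(-3922 - 1210)) = -17929/5/(-5132) = -17929/5*(-1/5132) = 17929/25660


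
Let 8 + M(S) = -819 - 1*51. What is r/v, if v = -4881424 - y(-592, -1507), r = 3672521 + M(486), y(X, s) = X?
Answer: -1223881/1626944 ≈ -0.75226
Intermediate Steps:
M(S) = -878 (M(S) = -8 + (-819 - 1*51) = -8 + (-819 - 51) = -8 - 870 = -878)
r = 3671643 (r = 3672521 - 878 = 3671643)
v = -4880832 (v = -4881424 - 1*(-592) = -4881424 + 592 = -4880832)
r/v = 3671643/(-4880832) = 3671643*(-1/4880832) = -1223881/1626944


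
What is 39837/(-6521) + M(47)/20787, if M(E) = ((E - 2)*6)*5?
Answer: -273096123/45184009 ≈ -6.0441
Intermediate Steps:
M(E) = -60 + 30*E (M(E) = ((-2 + E)*6)*5 = (-12 + 6*E)*5 = -60 + 30*E)
39837/(-6521) + M(47)/20787 = 39837/(-6521) + (-60 + 30*47)/20787 = 39837*(-1/6521) + (-60 + 1410)*(1/20787) = -39837/6521 + 1350*(1/20787) = -39837/6521 + 450/6929 = -273096123/45184009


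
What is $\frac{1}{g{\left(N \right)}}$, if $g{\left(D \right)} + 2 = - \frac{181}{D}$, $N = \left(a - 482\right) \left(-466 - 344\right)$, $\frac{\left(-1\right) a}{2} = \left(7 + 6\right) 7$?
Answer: $- \frac{537840}{1075861} \approx -0.49992$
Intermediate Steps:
$a = -182$ ($a = - 2 \left(7 + 6\right) 7 = - 2 \cdot 13 \cdot 7 = \left(-2\right) 91 = -182$)
$N = 537840$ ($N = \left(-182 - 482\right) \left(-466 - 344\right) = \left(-664\right) \left(-810\right) = 537840$)
$g{\left(D \right)} = -2 - \frac{181}{D}$
$\frac{1}{g{\left(N \right)}} = \frac{1}{-2 - \frac{181}{537840}} = \frac{1}{- \frac{1075861}{537840}} = - \frac{537840}{1075861}$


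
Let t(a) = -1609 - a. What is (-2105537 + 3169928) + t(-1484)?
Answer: 1064266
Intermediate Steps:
(-2105537 + 3169928) + t(-1484) = (-2105537 + 3169928) + (-1609 - 1*(-1484)) = 1064391 + (-1609 + 1484) = 1064391 - 125 = 1064266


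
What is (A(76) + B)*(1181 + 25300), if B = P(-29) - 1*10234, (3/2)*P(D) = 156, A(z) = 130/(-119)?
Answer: -4560784800/17 ≈ -2.6828e+8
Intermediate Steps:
A(z) = -130/119 (A(z) = 130*(-1/119) = -130/119)
P(D) = 104 (P(D) = (2/3)*156 = 104)
B = -10130 (B = 104 - 1*10234 = 104 - 10234 = -10130)
(A(76) + B)*(1181 + 25300) = (-130/119 - 10130)*(1181 + 25300) = -1205600/119*26481 = -4560784800/17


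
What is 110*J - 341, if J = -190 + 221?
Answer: 3069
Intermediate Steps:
J = 31
110*J - 341 = 110*31 - 341 = 3410 - 341 = 3069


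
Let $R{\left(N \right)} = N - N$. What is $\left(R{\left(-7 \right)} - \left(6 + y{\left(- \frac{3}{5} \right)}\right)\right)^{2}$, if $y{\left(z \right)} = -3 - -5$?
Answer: $64$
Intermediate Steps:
$R{\left(N \right)} = 0$
$y{\left(z \right)} = 2$ ($y{\left(z \right)} = -3 + 5 = 2$)
$\left(R{\left(-7 \right)} - \left(6 + y{\left(- \frac{3}{5} \right)}\right)\right)^{2} = \left(0 - 8\right)^{2} = \left(-8\right)^{2} = 64$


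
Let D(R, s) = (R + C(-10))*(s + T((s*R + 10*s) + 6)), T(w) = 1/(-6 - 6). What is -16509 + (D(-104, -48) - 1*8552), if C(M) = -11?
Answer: -234377/12 ≈ -19531.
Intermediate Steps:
T(w) = -1/12 (T(w) = 1/(-12) = -1/12)
D(R, s) = (-11 + R)*(-1/12 + s) (D(R, s) = (R - 11)*(s - 1/12) = (-11 + R)*(-1/12 + s))
-16509 + (D(-104, -48) - 1*8552) = -16509 + ((11/12 - 11*(-48) - 1/12*(-104) - 104*(-48)) - 1*8552) = -16509 + ((11/12 + 528 + 26/3 + 4992) - 8552) = -16509 + (66355/12 - 8552) = -16509 - 36269/12 = -234377/12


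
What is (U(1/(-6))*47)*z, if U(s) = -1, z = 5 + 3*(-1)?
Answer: -94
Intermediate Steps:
z = 2 (z = 5 - 3 = 2)
(U(1/(-6))*47)*z = -1*47*2 = -47*2 = -94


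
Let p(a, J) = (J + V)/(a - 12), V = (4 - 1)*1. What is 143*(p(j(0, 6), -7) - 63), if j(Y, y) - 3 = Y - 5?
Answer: -62777/7 ≈ -8968.1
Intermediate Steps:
V = 3 (V = 3*1 = 3)
j(Y, y) = -2 + Y (j(Y, y) = 3 + (Y - 5) = 3 + (-5 + Y) = -2 + Y)
p(a, J) = (3 + J)/(-12 + a) (p(a, J) = (J + 3)/(a - 12) = (3 + J)/(-12 + a))
143*(p(j(0, 6), -7) - 63) = 143*((3 - 7)/(-12 + (-2 + 0)) - 63) = 143*(-4/(-12 - 2) - 63) = 143*(-4/(-14) - 63) = 143*(-1/14*(-4) - 63) = 143*(2/7 - 63) = 143*(-439/7) = -62777/7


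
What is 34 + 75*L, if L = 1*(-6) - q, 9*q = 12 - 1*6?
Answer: -466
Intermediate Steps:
q = ⅔ (q = (12 - 1*6)/9 = (12 - 6)/9 = (⅑)*6 = ⅔ ≈ 0.66667)
L = -20/3 (L = 1*(-6) - 1*⅔ = -6 - ⅔ = -20/3 ≈ -6.6667)
34 + 75*L = 34 + 75*(-20/3) = 34 - 500 = -466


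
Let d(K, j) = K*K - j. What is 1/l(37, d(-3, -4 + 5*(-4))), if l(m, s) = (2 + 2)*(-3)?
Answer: -1/12 ≈ -0.083333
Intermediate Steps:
d(K, j) = K**2 - j
l(m, s) = -12 (l(m, s) = 4*(-3) = -12)
1/l(37, d(-3, -4 + 5*(-4))) = 1/(-12) = -1/12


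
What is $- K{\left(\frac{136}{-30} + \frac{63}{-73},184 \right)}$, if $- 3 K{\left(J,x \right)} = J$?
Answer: $- \frac{5909}{3285} \approx -1.7988$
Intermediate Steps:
$K{\left(J,x \right)} = - \frac{J}{3}$
$- K{\left(\frac{136}{-30} + \frac{63}{-73},184 \right)} = - \frac{\left(-1\right) \left(\frac{136}{-30} + \frac{63}{-73}\right)}{3} = - \frac{\left(-1\right) \left(136 \left(- \frac{1}{30}\right) + 63 \left(- \frac{1}{73}\right)\right)}{3} = - \frac{\left(-1\right) \left(- \frac{68}{15} - \frac{63}{73}\right)}{3} = - \frac{\left(-1\right) \left(-5909\right)}{3 \cdot 1095} = \left(-1\right) \frac{5909}{3285} = - \frac{5909}{3285}$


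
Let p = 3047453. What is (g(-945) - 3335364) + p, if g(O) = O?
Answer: -288856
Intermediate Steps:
(g(-945) - 3335364) + p = (-945 - 3335364) + 3047453 = -3336309 + 3047453 = -288856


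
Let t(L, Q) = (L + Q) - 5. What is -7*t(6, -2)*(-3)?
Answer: -21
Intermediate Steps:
t(L, Q) = -5 + L + Q
-7*t(6, -2)*(-3) = -7*(-5 + 6 - 2)*(-3) = -7*(-1)*(-3) = 7*(-3) = -21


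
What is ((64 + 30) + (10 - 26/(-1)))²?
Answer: 16900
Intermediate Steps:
((64 + 30) + (10 - 26/(-1)))² = (94 + (10 - 26*(-1)))² = (94 + (10 - 1*(-26)))² = (94 + (10 + 26))² = (94 + 36)² = 130² = 16900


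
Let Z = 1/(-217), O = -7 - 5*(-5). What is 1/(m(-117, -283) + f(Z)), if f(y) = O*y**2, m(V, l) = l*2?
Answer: -47089/26652356 ≈ -0.0017668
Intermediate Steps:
O = 18 (O = -7 + 25 = 18)
m(V, l) = 2*l
Z = -1/217 ≈ -0.0046083
f(y) = 18*y**2
1/(m(-117, -283) + f(Z)) = 1/(2*(-283) + 18*(-1/217)**2) = 1/(-566 + 18*(1/47089)) = 1/(-566 + 18/47089) = 1/(-26652356/47089) = -47089/26652356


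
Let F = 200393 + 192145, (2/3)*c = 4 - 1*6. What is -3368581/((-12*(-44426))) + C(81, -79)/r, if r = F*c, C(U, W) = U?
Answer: -220385073767/34877786376 ≈ -6.3188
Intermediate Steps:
c = -3 (c = 3*(4 - 1*6)/2 = 3*(4 - 6)/2 = (3/2)*(-2) = -3)
F = 392538
r = -1177614 (r = 392538*(-3) = -1177614)
-3368581/((-12*(-44426))) + C(81, -79)/r = -3368581/((-12*(-44426))) + 81/(-1177614) = -3368581/533112 + 81*(-1/1177614) = -3368581*1/533112 - 9/130846 = -3368581/533112 - 9/130846 = -220385073767/34877786376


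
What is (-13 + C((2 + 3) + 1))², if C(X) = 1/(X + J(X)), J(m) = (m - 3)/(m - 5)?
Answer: 13456/81 ≈ 166.12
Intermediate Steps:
J(m) = (-3 + m)/(-5 + m)
C(X) = 1/(X + (-3 + X)/(-5 + X))
(-13 + C((2 + 3) + 1))² = (-13 + (-5 + ((2 + 3) + 1))/(-3 + ((2 + 3) + 1) + ((2 + 3) + 1)*(-5 + ((2 + 3) + 1))))² = (-13 + (-5 + (5 + 1))/(-3 + (5 + 1) + (5 + 1)*(-5 + (5 + 1))))² = (-13 + (-5 + 6)/(-3 + 6 + 6*(-5 + 6)))² = (-13 + 1/(-3 + 6 + 6*1))² = (-13 + 1/(-3 + 6 + 6))² = (-13 + 1/9)² = (-13 + (⅑)*1)² = (-13 + ⅑)² = (-116/9)² = 13456/81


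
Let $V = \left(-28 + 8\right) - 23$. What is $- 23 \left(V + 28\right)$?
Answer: $345$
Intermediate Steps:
$V = -43$ ($V = -20 - 23 = -43$)
$- 23 \left(V + 28\right) = - 23 \left(-43 + 28\right) = \left(-23\right) \left(-15\right) = 345$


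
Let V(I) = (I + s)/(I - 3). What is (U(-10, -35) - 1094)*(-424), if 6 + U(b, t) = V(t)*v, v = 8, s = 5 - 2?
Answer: 8807328/19 ≈ 4.6354e+5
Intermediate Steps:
s = 3
V(I) = (3 + I)/(-3 + I) (V(I) = (I + 3)/(I - 3) = (3 + I)/(-3 + I))
U(b, t) = -6 + 8*(3 + t)/(-3 + t) (U(b, t) = -6 + ((3 + t)/(-3 + t))*8 = -6 + 8*(3 + t)/(-3 + t))
(U(-10, -35) - 1094)*(-424) = (2*(21 - 35)/(-3 - 35) - 1094)*(-424) = (2*(-14)/(-38) - 1094)*(-424) = (2*(-1/38)*(-14) - 1094)*(-424) = (14/19 - 1094)*(-424) = -20772/19*(-424) = 8807328/19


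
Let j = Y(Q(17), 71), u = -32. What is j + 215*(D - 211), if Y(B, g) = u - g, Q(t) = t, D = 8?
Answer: -43748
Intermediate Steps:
Y(B, g) = -32 - g
j = -103 (j = -32 - 1*71 = -32 - 71 = -103)
j + 215*(D - 211) = -103 + 215*(8 - 211) = -103 + 215*(-203) = -103 - 43645 = -43748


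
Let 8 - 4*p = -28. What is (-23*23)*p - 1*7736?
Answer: -12497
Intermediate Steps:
p = 9 (p = 2 - ¼*(-28) = 2 + 7 = 9)
(-23*23)*p - 1*7736 = -23*23*9 - 1*7736 = -529*9 - 7736 = -4761 - 7736 = -12497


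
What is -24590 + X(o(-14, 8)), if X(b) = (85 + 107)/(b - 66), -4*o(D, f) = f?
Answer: -418078/17 ≈ -24593.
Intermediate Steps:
o(D, f) = -f/4
X(b) = 192/(-66 + b)
-24590 + X(o(-14, 8)) = -24590 + 192/(-66 - ¼*8) = -24590 + 192/(-66 - 2) = -24590 + 192/(-68) = -24590 + 192*(-1/68) = -24590 - 48/17 = -418078/17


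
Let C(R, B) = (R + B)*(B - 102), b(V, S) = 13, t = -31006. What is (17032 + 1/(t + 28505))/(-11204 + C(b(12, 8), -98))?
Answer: 42597031/14495796 ≈ 2.9386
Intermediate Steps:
C(R, B) = (-102 + B)*(B + R) (C(R, B) = (B + R)*(-102 + B) = (-102 + B)*(B + R))
(17032 + 1/(t + 28505))/(-11204 + C(b(12, 8), -98)) = (17032 + 1/(-31006 + 28505))/(-11204 + ((-98)² - 102*(-98) - 102*13 - 98*13)) = (17032 + 1/(-2501))/(-11204 + (9604 + 9996 - 1326 - 1274)) = (17032 - 1/2501)/(-11204 + 17000) = (42597031/2501)/5796 = (42597031/2501)*(1/5796) = 42597031/14495796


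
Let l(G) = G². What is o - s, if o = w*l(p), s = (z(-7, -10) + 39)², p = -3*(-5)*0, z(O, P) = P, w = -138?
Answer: -841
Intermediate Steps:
p = 0 (p = 15*0 = 0)
s = 841 (s = (-10 + 39)² = 29² = 841)
o = 0 (o = -138*0² = -138*0 = 0)
o - s = 0 - 1*841 = 0 - 841 = -841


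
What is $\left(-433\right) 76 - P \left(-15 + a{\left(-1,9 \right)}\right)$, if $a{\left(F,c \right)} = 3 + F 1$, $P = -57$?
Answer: $-33649$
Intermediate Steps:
$a{\left(F,c \right)} = 3 + F$
$\left(-433\right) 76 - P \left(-15 + a{\left(-1,9 \right)}\right) = \left(-433\right) 76 - - 57 \left(-15 + \left(3 - 1\right)\right) = -32908 - - 57 \left(-15 + 2\right) = -32908 - \left(-57\right) \left(-13\right) = -32908 - 741 = -33649$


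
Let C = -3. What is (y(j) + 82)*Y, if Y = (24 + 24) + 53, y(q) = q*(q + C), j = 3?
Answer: 8282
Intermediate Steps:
y(q) = q*(-3 + q) (y(q) = q*(q - 3) = q*(-3 + q))
Y = 101 (Y = 48 + 53 = 101)
(y(j) + 82)*Y = (3*(-3 + 3) + 82)*101 = (3*0 + 82)*101 = (0 + 82)*101 = 82*101 = 8282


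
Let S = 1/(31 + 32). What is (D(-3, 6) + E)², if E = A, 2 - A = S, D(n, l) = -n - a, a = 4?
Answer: 3844/3969 ≈ 0.96851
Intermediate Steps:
D(n, l) = -4 - n (D(n, l) = -n - 1*4 = -n - 4 = -4 - n)
S = 1/63 ≈ 0.015873
A = 125/63 (A = 2 - 1*1/63 = 2 - 1/63 = 125/63 ≈ 1.9841)
E = 125/63 ≈ 1.9841
(D(-3, 6) + E)² = ((-4 - 1*(-3)) + 125/63)² = ((-4 + 3) + 125/63)² = (-1 + 125/63)² = (62/63)² = 3844/3969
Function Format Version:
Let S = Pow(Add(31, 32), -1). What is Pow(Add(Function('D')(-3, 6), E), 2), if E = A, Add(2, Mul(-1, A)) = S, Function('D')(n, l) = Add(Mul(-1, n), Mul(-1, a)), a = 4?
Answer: Rational(3844, 3969) ≈ 0.96851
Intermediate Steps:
Function('D')(n, l) = Add(-4, Mul(-1, n)) (Function('D')(n, l) = Add(Mul(-1, n), Mul(-1, 4)) = Add(Mul(-1, n), -4) = Add(-4, Mul(-1, n)))
S = Rational(1, 63) (S = Pow(63, -1) = Rational(1, 63) ≈ 0.015873)
A = Rational(125, 63) (A = Add(2, Mul(-1, Rational(1, 63))) = Add(2, Rational(-1, 63)) = Rational(125, 63) ≈ 1.9841)
E = Rational(125, 63) ≈ 1.9841
Pow(Add(Function('D')(-3, 6), E), 2) = Pow(Add(Add(-4, Mul(-1, -3)), Rational(125, 63)), 2) = Pow(Add(Add(-4, 3), Rational(125, 63)), 2) = Pow(Add(-1, Rational(125, 63)), 2) = Pow(Rational(62, 63), 2) = Rational(3844, 3969)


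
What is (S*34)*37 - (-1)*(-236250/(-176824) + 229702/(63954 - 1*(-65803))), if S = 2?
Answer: 28899378882993/11472075884 ≈ 2519.1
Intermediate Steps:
(S*34)*37 - (-1)*(-236250/(-176824) + 229702/(63954 - 1*(-65803))) = (2*34)*37 - (-1)*(-236250/(-176824) + 229702/(63954 - 1*(-65803))) = 68*37 - (-1)*(-236250*(-1/176824) + 229702/(63954 + 65803)) = 2516 - (-1)*(118125/88412 + 229702/129757) = 2516 - (-1)*35635958849/11472075884 = 2516 - 1*(-35635958849/11472075884) = 2516 + 35635958849/11472075884 = 28899378882993/11472075884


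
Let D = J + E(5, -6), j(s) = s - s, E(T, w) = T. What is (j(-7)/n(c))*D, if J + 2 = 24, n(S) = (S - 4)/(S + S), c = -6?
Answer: 0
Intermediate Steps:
n(S) = (-4 + S)/(2*S) (n(S) = (-4 + S)/((2*S)) = (-4 + S)*(1/(2*S)) = (-4 + S)/(2*S))
j(s) = 0
J = 22 (J = -2 + 24 = 22)
D = 27 (D = 22 + 5 = 27)
(j(-7)/n(c))*D = (0/(((½)*(-4 - 6)/(-6))))*27 = (0/(((½)*(-⅙)*(-10))))*27 = (0/(⅚))*27 = (0*(6/5))*27 = 0*27 = 0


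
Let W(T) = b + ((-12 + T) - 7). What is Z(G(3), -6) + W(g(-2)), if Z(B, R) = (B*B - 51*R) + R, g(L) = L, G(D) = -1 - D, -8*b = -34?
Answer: 1197/4 ≈ 299.25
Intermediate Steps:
b = 17/4 (b = -⅛*(-34) = 17/4 ≈ 4.2500)
W(T) = -59/4 + T (W(T) = 17/4 + ((-12 + T) - 7) = 17/4 + (-19 + T) = -59/4 + T)
Z(B, R) = B² - 50*R (Z(B, R) = (B² - 51*R) + R = B² - 50*R)
Z(G(3), -6) + W(g(-2)) = ((-1 - 1*3)² - 50*(-6)) + (-59/4 - 2) = ((-1 - 3)² + 300) - 67/4 = ((-4)² + 300) - 67/4 = (16 + 300) - 67/4 = 316 - 67/4 = 1197/4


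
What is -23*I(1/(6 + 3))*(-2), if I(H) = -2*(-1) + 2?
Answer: 184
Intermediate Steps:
I(H) = 4 (I(H) = 2 + 2 = 4)
-23*I(1/(6 + 3))*(-2) = -23*4*(-2) = -92*(-2) = 184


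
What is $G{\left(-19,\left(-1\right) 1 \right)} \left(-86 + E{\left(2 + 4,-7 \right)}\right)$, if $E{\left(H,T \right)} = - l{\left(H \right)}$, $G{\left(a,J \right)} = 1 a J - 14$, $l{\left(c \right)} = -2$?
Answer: $-420$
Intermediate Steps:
$G{\left(a,J \right)} = -14 + J a$ ($G{\left(a,J \right)} = a J - 14 = J a - 14 = -14 + J a$)
$E{\left(H,T \right)} = 2$ ($E{\left(H,T \right)} = \left(-1\right) \left(-2\right) = 2$)
$G{\left(-19,\left(-1\right) 1 \right)} \left(-86 + E{\left(2 + 4,-7 \right)}\right) = \left(-14 + \left(-1\right) 1 \left(-19\right)\right) \left(-86 + 2\right) = \left(-14 - -19\right) \left(-84\right) = \left(-14 + 19\right) \left(-84\right) = 5 \left(-84\right) = -420$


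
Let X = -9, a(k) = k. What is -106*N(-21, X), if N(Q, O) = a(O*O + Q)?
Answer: -6360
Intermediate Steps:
N(Q, O) = Q + O² (N(Q, O) = O*O + Q = O² + Q = Q + O²)
-106*N(-21, X) = -106*(-21 + (-9)²) = -106*(-21 + 81) = -106*60 = -6360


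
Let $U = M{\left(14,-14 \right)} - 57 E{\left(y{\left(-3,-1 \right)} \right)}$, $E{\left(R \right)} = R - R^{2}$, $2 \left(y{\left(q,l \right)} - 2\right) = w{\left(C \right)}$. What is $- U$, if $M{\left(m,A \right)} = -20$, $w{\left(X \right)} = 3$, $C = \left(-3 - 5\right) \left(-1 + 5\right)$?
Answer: $- \frac{1915}{4} \approx -478.75$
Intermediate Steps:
$C = -32$ ($C = \left(-8\right) 4 = -32$)
$y{\left(q,l \right)} = \frac{7}{2}$ ($y{\left(q,l \right)} = 2 + \frac{1}{2} \cdot 3 = 2 + \frac{3}{2} = \frac{7}{2}$)
$U = \frac{1915}{4}$ ($U = -20 - 57 \frac{7 \left(1 - \frac{7}{2}\right)}{2} = -20 - 57 \cdot \frac{7}{2} \left(- \frac{5}{2}\right) = -20 - - \frac{1995}{4} = -20 + \frac{1995}{4} = \frac{1915}{4} \approx 478.75$)
$- U = \left(-1\right) \frac{1915}{4} = - \frac{1915}{4}$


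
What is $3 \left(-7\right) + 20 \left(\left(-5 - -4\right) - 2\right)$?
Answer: $-81$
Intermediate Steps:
$3 \left(-7\right) + 20 \left(\left(-5 - -4\right) - 2\right) = -21 + 20 \left(\left(-5 + 4\right) - 2\right) = -21 + 20 \left(-1 - 2\right) = -21 + 20 \left(-3\right) = -21 - 60 = -81$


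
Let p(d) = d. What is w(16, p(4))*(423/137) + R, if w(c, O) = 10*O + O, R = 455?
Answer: 80947/137 ≈ 590.85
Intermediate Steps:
w(c, O) = 11*O
w(16, p(4))*(423/137) + R = (11*4)*(423/137) + 455 = 44*(423*(1/137)) + 455 = 44*(423/137) + 455 = 18612/137 + 455 = 80947/137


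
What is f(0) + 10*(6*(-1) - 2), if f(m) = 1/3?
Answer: -239/3 ≈ -79.667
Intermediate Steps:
f(m) = 1/3
f(0) + 10*(6*(-1) - 2) = 1/3 + 10*(6*(-1) - 2) = 1/3 + 10*(-6 - 2) = 1/3 + 10*(-8) = 1/3 - 80 = -239/3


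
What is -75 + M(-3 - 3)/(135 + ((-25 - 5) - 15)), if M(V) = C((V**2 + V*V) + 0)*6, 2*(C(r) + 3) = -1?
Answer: -2257/30 ≈ -75.233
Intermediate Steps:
C(r) = -7/2 (C(r) = -3 + (1/2)*(-1) = -3 - 1/2 = -7/2)
M(V) = -21 (M(V) = -7/2*6 = -21)
-75 + M(-3 - 3)/(135 + ((-25 - 5) - 15)) = -75 - 21/(135 + ((-25 - 5) - 15)) = -75 - 21/(135 + (-30 - 15)) = -75 - 21/(135 - 45) = -75 - 21/90 = -75 + (1/90)*(-21) = -75 - 7/30 = -2257/30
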